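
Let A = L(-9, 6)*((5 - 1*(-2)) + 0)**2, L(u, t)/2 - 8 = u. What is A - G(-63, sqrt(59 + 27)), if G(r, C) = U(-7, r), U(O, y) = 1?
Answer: -99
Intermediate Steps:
L(u, t) = 16 + 2*u
G(r, C) = 1
A = -98 (A = (16 + 2*(-9))*((5 - 1*(-2)) + 0)**2 = (16 - 18)*((5 + 2) + 0)**2 = -2*(7 + 0)**2 = -2*7**2 = -2*49 = -98)
A - G(-63, sqrt(59 + 27)) = -98 - 1*1 = -98 - 1 = -99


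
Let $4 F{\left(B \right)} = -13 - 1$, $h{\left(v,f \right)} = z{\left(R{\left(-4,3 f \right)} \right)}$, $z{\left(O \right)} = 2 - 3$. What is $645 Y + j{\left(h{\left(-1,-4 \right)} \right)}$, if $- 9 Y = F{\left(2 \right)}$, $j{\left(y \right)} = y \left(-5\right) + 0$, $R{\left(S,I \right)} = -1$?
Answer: $\frac{1535}{6} \approx 255.83$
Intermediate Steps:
$z{\left(O \right)} = -1$
$h{\left(v,f \right)} = -1$
$F{\left(B \right)} = - \frac{7}{2}$ ($F{\left(B \right)} = \frac{-13 - 1}{4} = \frac{1}{4} \left(-14\right) = - \frac{7}{2}$)
$j{\left(y \right)} = - 5 y$ ($j{\left(y \right)} = - 5 y + 0 = - 5 y$)
$Y = \frac{7}{18}$ ($Y = \left(- \frac{1}{9}\right) \left(- \frac{7}{2}\right) = \frac{7}{18} \approx 0.38889$)
$645 Y + j{\left(h{\left(-1,-4 \right)} \right)} = 645 \cdot \frac{7}{18} - -5 = \frac{1505}{6} + 5 = \frac{1535}{6}$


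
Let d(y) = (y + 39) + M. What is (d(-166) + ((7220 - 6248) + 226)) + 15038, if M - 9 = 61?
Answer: 16179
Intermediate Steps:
M = 70 (M = 9 + 61 = 70)
d(y) = 109 + y (d(y) = (y + 39) + 70 = (39 + y) + 70 = 109 + y)
(d(-166) + ((7220 - 6248) + 226)) + 15038 = ((109 - 166) + ((7220 - 6248) + 226)) + 15038 = (-57 + (972 + 226)) + 15038 = (-57 + 1198) + 15038 = 1141 + 15038 = 16179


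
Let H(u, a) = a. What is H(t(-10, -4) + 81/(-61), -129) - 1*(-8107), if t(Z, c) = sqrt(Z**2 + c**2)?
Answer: 7978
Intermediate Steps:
H(t(-10, -4) + 81/(-61), -129) - 1*(-8107) = -129 - 1*(-8107) = -129 + 8107 = 7978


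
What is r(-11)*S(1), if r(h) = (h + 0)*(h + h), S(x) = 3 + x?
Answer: 968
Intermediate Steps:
r(h) = 2*h**2 (r(h) = h*(2*h) = 2*h**2)
r(-11)*S(1) = (2*(-11)**2)*(3 + 1) = (2*121)*4 = 242*4 = 968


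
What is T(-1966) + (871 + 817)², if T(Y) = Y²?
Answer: 6714500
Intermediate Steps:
T(-1966) + (871 + 817)² = (-1966)² + (871 + 817)² = 3865156 + 1688² = 3865156 + 2849344 = 6714500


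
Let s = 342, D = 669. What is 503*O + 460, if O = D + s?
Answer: 508993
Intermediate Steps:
O = 1011 (O = 669 + 342 = 1011)
503*O + 460 = 503*1011 + 460 = 508533 + 460 = 508993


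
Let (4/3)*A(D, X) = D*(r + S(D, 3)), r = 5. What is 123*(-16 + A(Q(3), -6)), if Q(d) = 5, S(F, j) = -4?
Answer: -6027/4 ≈ -1506.8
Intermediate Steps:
A(D, X) = 3*D/4 (A(D, X) = 3*(D*(5 - 4))/4 = 3*(D*1)/4 = 3*D/4)
123*(-16 + A(Q(3), -6)) = 123*(-16 + (3/4)*5) = 123*(-16 + 15/4) = 123*(-49/4) = -6027/4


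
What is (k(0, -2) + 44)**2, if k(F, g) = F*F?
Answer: 1936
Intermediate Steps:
k(F, g) = F**2
(k(0, -2) + 44)**2 = (0**2 + 44)**2 = (0 + 44)**2 = 44**2 = 1936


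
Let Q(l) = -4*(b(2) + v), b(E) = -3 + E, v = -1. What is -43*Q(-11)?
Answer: -344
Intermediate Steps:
Q(l) = 8 (Q(l) = -4*((-3 + 2) - 1) = -4*(-1 - 1) = -4*(-2) = 8)
-43*Q(-11) = -43*8 = -344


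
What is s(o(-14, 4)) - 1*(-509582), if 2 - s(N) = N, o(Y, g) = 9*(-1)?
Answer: 509593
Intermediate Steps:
o(Y, g) = -9
s(N) = 2 - N
s(o(-14, 4)) - 1*(-509582) = (2 - 1*(-9)) - 1*(-509582) = (2 + 9) + 509582 = 11 + 509582 = 509593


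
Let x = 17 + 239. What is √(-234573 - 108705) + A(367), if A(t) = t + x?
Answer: 623 + 9*I*√4238 ≈ 623.0 + 585.9*I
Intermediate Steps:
x = 256
A(t) = 256 + t (A(t) = t + 256 = 256 + t)
√(-234573 - 108705) + A(367) = √(-234573 - 108705) + (256 + 367) = √(-343278) + 623 = 9*I*√4238 + 623 = 623 + 9*I*√4238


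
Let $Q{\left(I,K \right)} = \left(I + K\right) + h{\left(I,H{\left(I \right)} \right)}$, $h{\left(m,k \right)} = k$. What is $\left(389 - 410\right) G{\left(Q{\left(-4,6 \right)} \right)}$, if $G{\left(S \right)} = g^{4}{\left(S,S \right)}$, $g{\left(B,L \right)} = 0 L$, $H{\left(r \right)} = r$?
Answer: $0$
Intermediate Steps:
$g{\left(B,L \right)} = 0$
$Q{\left(I,K \right)} = K + 2 I$ ($Q{\left(I,K \right)} = \left(I + K\right) + I = K + 2 I$)
$G{\left(S \right)} = 0$ ($G{\left(S \right)} = 0^{4} = 0$)
$\left(389 - 410\right) G{\left(Q{\left(-4,6 \right)} \right)} = \left(389 - 410\right) 0 = \left(-21\right) 0 = 0$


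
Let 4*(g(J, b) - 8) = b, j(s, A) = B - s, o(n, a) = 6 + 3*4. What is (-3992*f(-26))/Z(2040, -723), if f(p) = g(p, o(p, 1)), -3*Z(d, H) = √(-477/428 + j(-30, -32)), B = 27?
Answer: 99800*√2559333/7973 ≈ 20025.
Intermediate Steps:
o(n, a) = 18 (o(n, a) = 6 + 12 = 18)
j(s, A) = 27 - s
g(J, b) = 8 + b/4
Z(d, H) = -√2559333/642 (Z(d, H) = -√(-477/428 + (27 - 1*(-30)))/3 = -√(-477*1/428 + (27 + 30))/3 = -√(-477/428 + 57)/3 = -√2559333/642)
f(p) = 25/2 (f(p) = 8 + (¼)*18 = 8 + 9/2 = 25/2)
(-3992*f(-26))/Z(2040, -723) = (-3992*25/2)/((-√2559333/642)) = -(-99800)*√2559333/7973 = 99800*√2559333/7973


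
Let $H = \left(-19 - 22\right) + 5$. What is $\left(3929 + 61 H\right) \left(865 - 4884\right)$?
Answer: $-6964927$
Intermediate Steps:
$H = -36$ ($H = -41 + 5 = -36$)
$\left(3929 + 61 H\right) \left(865 - 4884\right) = \left(3929 + 61 \left(-36\right)\right) \left(865 - 4884\right) = \left(3929 - 2196\right) \left(-4019\right) = 1733 \left(-4019\right) = -6964927$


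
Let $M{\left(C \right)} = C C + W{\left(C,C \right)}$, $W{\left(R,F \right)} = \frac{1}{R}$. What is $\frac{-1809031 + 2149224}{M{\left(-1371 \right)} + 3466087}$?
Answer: $\frac{466404603}{7328993087} \approx 0.063638$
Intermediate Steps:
$M{\left(C \right)} = \frac{1}{C} + C^{2}$ ($M{\left(C \right)} = C C + \frac{1}{C} = C^{2} + \frac{1}{C} = \frac{1}{C} + C^{2}$)
$\frac{-1809031 + 2149224}{M{\left(-1371 \right)} + 3466087} = \frac{-1809031 + 2149224}{\frac{1 + \left(-1371\right)^{3}}{-1371} + 3466087} = \frac{340193}{- \frac{1 - 2576987811}{1371} + 3466087} = \frac{340193}{\left(- \frac{1}{1371}\right) \left(-2576987810\right) + 3466087} = \frac{340193}{\frac{2576987810}{1371} + 3466087} = \frac{340193}{\frac{7328993087}{1371}} = 340193 \cdot \frac{1371}{7328993087} = \frac{466404603}{7328993087}$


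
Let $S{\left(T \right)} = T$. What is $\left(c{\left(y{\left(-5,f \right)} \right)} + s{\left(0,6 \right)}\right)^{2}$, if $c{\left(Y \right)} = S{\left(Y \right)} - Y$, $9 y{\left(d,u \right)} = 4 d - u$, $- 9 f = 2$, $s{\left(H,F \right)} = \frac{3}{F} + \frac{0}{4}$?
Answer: $\frac{1}{4} \approx 0.25$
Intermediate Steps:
$s{\left(H,F \right)} = \frac{3}{F}$ ($s{\left(H,F \right)} = \frac{3}{F} + 0 \cdot \frac{1}{4} = \frac{3}{F} + 0 = \frac{3}{F}$)
$f = - \frac{2}{9}$ ($f = \left(- \frac{1}{9}\right) 2 = - \frac{2}{9} \approx -0.22222$)
$y{\left(d,u \right)} = - \frac{u}{9} + \frac{4 d}{9}$ ($y{\left(d,u \right)} = \frac{4 d - u}{9} = \frac{- u + 4 d}{9} = - \frac{u}{9} + \frac{4 d}{9}$)
$c{\left(Y \right)} = 0$ ($c{\left(Y \right)} = Y - Y = 0$)
$\left(c{\left(y{\left(-5,f \right)} \right)} + s{\left(0,6 \right)}\right)^{2} = \left(0 + \frac{3}{6}\right)^{2} = \left(0 + 3 \cdot \frac{1}{6}\right)^{2} = \left(0 + \frac{1}{2}\right)^{2} = \left(\frac{1}{2}\right)^{2} = \frac{1}{4}$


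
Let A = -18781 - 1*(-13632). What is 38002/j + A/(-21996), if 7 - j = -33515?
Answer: 168082795/122891652 ≈ 1.3677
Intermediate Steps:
j = 33522 (j = 7 - 1*(-33515) = 7 + 33515 = 33522)
A = -5149 (A = -18781 + 13632 = -5149)
38002/j + A/(-21996) = 38002/33522 - 5149/(-21996) = 38002*(1/33522) - 5149*(-1/21996) = 19001/16761 + 5149/21996 = 168082795/122891652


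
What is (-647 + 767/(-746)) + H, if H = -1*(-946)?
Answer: 222287/746 ≈ 297.97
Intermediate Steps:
H = 946
(-647 + 767/(-746)) + H = (-647 + 767/(-746)) + 946 = (-647 + 767*(-1/746)) + 946 = (-647 - 767/746) + 946 = -483429/746 + 946 = 222287/746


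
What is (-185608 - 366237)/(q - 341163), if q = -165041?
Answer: 551845/506204 ≈ 1.0902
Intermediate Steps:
(-185608 - 366237)/(q - 341163) = (-185608 - 366237)/(-165041 - 341163) = -551845/(-506204) = -551845*(-1/506204) = 551845/506204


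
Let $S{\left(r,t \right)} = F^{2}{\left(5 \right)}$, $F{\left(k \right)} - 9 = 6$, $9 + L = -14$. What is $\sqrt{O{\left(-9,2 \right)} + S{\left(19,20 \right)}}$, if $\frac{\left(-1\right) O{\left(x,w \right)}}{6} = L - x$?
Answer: $\sqrt{309} \approx 17.578$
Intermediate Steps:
$L = -23$ ($L = -9 - 14 = -23$)
$F{\left(k \right)} = 15$ ($F{\left(k \right)} = 9 + 6 = 15$)
$S{\left(r,t \right)} = 225$ ($S{\left(r,t \right)} = 15^{2} = 225$)
$O{\left(x,w \right)} = 138 + 6 x$ ($O{\left(x,w \right)} = - 6 \left(-23 - x\right) = 138 + 6 x$)
$\sqrt{O{\left(-9,2 \right)} + S{\left(19,20 \right)}} = \sqrt{\left(138 + 6 \left(-9\right)\right) + 225} = \sqrt{\left(138 - 54\right) + 225} = \sqrt{84 + 225} = \sqrt{309}$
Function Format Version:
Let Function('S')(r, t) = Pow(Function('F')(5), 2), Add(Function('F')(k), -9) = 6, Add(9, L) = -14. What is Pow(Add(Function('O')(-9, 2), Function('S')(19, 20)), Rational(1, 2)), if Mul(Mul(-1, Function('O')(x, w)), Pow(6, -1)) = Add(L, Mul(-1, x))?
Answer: Pow(309, Rational(1, 2)) ≈ 17.578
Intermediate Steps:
L = -23 (L = Add(-9, -14) = -23)
Function('F')(k) = 15 (Function('F')(k) = Add(9, 6) = 15)
Function('S')(r, t) = 225 (Function('S')(r, t) = Pow(15, 2) = 225)
Function('O')(x, w) = Add(138, Mul(6, x)) (Function('O')(x, w) = Mul(-6, Add(-23, Mul(-1, x))) = Add(138, Mul(6, x)))
Pow(Add(Function('O')(-9, 2), Function('S')(19, 20)), Rational(1, 2)) = Pow(Add(Add(138, Mul(6, -9)), 225), Rational(1, 2)) = Pow(Add(Add(138, -54), 225), Rational(1, 2)) = Pow(Add(84, 225), Rational(1, 2)) = Pow(309, Rational(1, 2))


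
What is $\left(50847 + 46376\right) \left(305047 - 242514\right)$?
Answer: $6079645859$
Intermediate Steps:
$\left(50847 + 46376\right) \left(305047 - 242514\right) = 97223 \cdot 62533 = 6079645859$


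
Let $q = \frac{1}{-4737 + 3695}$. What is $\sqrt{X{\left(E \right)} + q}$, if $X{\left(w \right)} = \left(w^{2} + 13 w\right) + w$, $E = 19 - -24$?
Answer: $\frac{\sqrt{2661206522}}{1042} \approx 49.508$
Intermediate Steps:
$E = 43$ ($E = 19 + 24 = 43$)
$X{\left(w \right)} = w^{2} + 14 w$
$q = - \frac{1}{1042}$ ($q = \frac{1}{-1042} = - \frac{1}{1042} \approx -0.00095969$)
$\sqrt{X{\left(E \right)} + q} = \sqrt{43 \left(14 + 43\right) - \frac{1}{1042}} = \sqrt{43 \cdot 57 - \frac{1}{1042}} = \sqrt{2451 - \frac{1}{1042}} = \sqrt{\frac{2553941}{1042}} = \frac{\sqrt{2661206522}}{1042}$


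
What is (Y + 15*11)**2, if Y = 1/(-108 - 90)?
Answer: 1067263561/39204 ≈ 27223.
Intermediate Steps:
Y = -1/198 (Y = 1/(-198) = -1/198 ≈ -0.0050505)
(Y + 15*11)**2 = (-1/198 + 15*11)**2 = (-1/198 + 165)**2 = (32669/198)**2 = 1067263561/39204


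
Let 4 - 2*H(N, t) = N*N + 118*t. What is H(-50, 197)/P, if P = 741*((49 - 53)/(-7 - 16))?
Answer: -296033/2964 ≈ -99.876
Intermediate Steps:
P = 2964/23 (P = 741*(-4/(-23)) = 741*(-4*(-1/23)) = 741*(4/23) = 2964/23 ≈ 128.87)
H(N, t) = 2 - 59*t - N²/2 (H(N, t) = 2 - (N*N + 118*t)/2 = 2 - (N² + 118*t)/2 = 2 + (-59*t - N²/2) = 2 - 59*t - N²/2)
H(-50, 197)/P = (2 - 59*197 - ½*(-50)²)/(2964/23) = (2 - 11623 - ½*2500)*(23/2964) = (2 - 11623 - 1250)*(23/2964) = -12871*23/2964 = -296033/2964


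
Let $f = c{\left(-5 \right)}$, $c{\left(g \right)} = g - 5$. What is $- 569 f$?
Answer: $5690$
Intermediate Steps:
$c{\left(g \right)} = -5 + g$
$f = -10$ ($f = -5 - 5 = -10$)
$- 569 f = \left(-569\right) \left(-10\right) = 5690$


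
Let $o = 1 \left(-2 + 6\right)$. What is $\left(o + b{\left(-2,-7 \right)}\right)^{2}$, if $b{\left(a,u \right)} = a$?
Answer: $4$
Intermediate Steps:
$o = 4$ ($o = 1 \cdot 4 = 4$)
$\left(o + b{\left(-2,-7 \right)}\right)^{2} = \left(4 - 2\right)^{2} = 2^{2} = 4$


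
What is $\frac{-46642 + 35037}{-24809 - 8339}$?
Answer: $\frac{11605}{33148} \approx 0.3501$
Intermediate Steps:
$\frac{-46642 + 35037}{-24809 - 8339} = - \frac{11605}{-33148} = \left(-11605\right) \left(- \frac{1}{33148}\right) = \frac{11605}{33148}$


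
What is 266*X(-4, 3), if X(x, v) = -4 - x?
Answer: 0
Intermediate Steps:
266*X(-4, 3) = 266*(-4 - 1*(-4)) = 266*(-4 + 4) = 266*0 = 0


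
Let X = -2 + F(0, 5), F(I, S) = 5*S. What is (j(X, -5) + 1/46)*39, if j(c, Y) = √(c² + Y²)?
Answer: 39/46 + 39*√554 ≈ 918.80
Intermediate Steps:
X = 23 (X = -2 + 5*5 = -2 + 25 = 23)
j(c, Y) = √(Y² + c²)
(j(X, -5) + 1/46)*39 = (√((-5)² + 23²) + 1/46)*39 = (√(25 + 529) + 1/46)*39 = (√554 + 1/46)*39 = (1/46 + √554)*39 = 39/46 + 39*√554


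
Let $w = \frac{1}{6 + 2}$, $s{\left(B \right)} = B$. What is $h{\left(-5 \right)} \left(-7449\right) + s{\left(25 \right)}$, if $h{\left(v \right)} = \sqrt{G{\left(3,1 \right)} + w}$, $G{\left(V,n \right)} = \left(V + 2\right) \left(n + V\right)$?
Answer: $25 - \frac{7449 \sqrt{322}}{4} \approx -33392.0$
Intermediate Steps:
$G{\left(V,n \right)} = \left(2 + V\right) \left(V + n\right)$
$w = \frac{1}{8} \approx 0.125$
$h{\left(v \right)} = \frac{\sqrt{322}}{4}$ ($h{\left(v \right)} = \sqrt{\left(3^{2} + 2 \cdot 3 + 2 \cdot 1 + 3 \cdot 1\right) + \frac{1}{8}} = \sqrt{\left(9 + 6 + 2 + 3\right) + \frac{1}{8}} = \sqrt{20 + \frac{1}{8}} = \sqrt{\frac{161}{8}} = \frac{\sqrt{322}}{4}$)
$h{\left(-5 \right)} \left(-7449\right) + s{\left(25 \right)} = \frac{\sqrt{322}}{4} \left(-7449\right) + 25 = - \frac{7449 \sqrt{322}}{4} + 25 = 25 - \frac{7449 \sqrt{322}}{4}$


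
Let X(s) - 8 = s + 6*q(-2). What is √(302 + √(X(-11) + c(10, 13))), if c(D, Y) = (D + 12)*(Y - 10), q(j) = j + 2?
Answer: √(302 + 3*√7) ≈ 17.605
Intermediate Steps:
q(j) = 2 + j
c(D, Y) = (-10 + Y)*(12 + D) (c(D, Y) = (12 + D)*(-10 + Y) = (-10 + Y)*(12 + D))
X(s) = 8 + s (X(s) = 8 + (s + 6*(2 - 2)) = 8 + (s + 6*0) = 8 + (s + 0) = 8 + s)
√(302 + √(X(-11) + c(10, 13))) = √(302 + √((8 - 11) + (-120 - 10*10 + 12*13 + 10*13))) = √(302 + √(-3 + (-120 - 100 + 156 + 130))) = √(302 + √(-3 + 66)) = √(302 + √63) = √(302 + 3*√7)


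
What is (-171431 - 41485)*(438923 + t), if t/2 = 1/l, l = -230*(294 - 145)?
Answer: -1601329654221264/17135 ≈ -9.3454e+10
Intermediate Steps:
l = -34270 (l = -230*149 = -34270)
t = -1/17135 (t = 2/(-34270) = 2*(-1/34270) = -1/17135 ≈ -5.8360e-5)
(-171431 - 41485)*(438923 + t) = (-171431 - 41485)*(438923 - 1/17135) = -212916*7520945604/17135 = -1601329654221264/17135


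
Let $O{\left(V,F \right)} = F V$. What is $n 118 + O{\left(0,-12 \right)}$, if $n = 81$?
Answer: $9558$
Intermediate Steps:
$n 118 + O{\left(0,-12 \right)} = 81 \cdot 118 - 0 = 9558 + 0 = 9558$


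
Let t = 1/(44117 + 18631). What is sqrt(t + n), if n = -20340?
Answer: I*sqrt(2224580998017)/10458 ≈ 142.62*I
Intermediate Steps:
t = 1/62748 ≈ 1.5937e-5
sqrt(t + n) = sqrt(1/62748 - 20340) = sqrt(-1276294319/62748) = I*sqrt(2224580998017)/10458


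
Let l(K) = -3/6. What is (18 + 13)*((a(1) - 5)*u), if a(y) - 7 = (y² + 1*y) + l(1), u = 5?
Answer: 1085/2 ≈ 542.50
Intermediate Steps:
l(K) = -½ (l(K) = -3*⅙ = -½)
a(y) = 13/2 + y + y² (a(y) = 7 + ((y² + 1*y) - ½) = 7 + ((y² + y) - ½) = 7 + ((y + y²) - ½) = 7 + (-½ + y + y²) = 13/2 + y + y²)
(18 + 13)*((a(1) - 5)*u) = (18 + 13)*(((13/2 + 1 + 1²) - 5)*5) = 31*(((13/2 + 1 + 1) - 5)*5) = 31*((17/2 - 5)*5) = 31*((7/2)*5) = 31*(35/2) = 1085/2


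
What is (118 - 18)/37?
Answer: 100/37 ≈ 2.7027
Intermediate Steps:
(118 - 18)/37 = (1/37)*100 = 100/37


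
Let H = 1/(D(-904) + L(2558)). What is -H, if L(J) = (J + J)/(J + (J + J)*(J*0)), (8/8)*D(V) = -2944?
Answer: 1/2942 ≈ 0.00033990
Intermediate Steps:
D(V) = -2944
L(J) = 2 (L(J) = (2*J)/(J + (2*J)*0) = (2*J)/(J + 0) = (2*J)/J = 2)
H = -1/2942 (H = 1/(-2944 + 2) = 1/(-2942) = -1/2942 ≈ -0.00033990)
-H = -1*(-1/2942) = 1/2942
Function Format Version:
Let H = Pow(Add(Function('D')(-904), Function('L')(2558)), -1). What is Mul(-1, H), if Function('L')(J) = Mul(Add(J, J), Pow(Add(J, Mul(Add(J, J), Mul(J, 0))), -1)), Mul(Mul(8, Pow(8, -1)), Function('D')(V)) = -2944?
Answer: Rational(1, 2942) ≈ 0.00033990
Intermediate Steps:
Function('D')(V) = -2944
Function('L')(J) = 2 (Function('L')(J) = Mul(Mul(2, J), Pow(Add(J, Mul(Mul(2, J), 0)), -1)) = Mul(Mul(2, J), Pow(Add(J, 0), -1)) = Mul(Mul(2, J), Pow(J, -1)) = 2)
H = Rational(-1, 2942) (H = Pow(Add(-2944, 2), -1) = Pow(-2942, -1) = Rational(-1, 2942) ≈ -0.00033990)
Mul(-1, H) = Mul(-1, Rational(-1, 2942)) = Rational(1, 2942)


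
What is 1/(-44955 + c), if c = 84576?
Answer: 1/39621 ≈ 2.5239e-5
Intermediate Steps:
1/(-44955 + c) = 1/(-44955 + 84576) = 1/39621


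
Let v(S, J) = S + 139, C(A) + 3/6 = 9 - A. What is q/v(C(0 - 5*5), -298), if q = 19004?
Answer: 38008/345 ≈ 110.17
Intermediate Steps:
C(A) = 17/2 - A (C(A) = -½ + (9 - A) = 17/2 - A)
v(S, J) = 139 + S
q/v(C(0 - 5*5), -298) = 19004/(139 + (17/2 - (0 - 5*5))) = 19004/(139 + (17/2 - (0 - 25))) = 19004/(139 + (17/2 - 1*(-25))) = 19004/(139 + (17/2 + 25)) = 19004/(139 + 67/2) = 19004/(345/2) = 19004*(2/345) = 38008/345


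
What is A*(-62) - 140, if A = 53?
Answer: -3426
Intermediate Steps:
A*(-62) - 140 = 53*(-62) - 140 = -3286 - 140 = -3426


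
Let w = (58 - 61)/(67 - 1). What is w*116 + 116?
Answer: 1218/11 ≈ 110.73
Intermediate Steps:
w = -1/22 (w = -3/66 = -3*1/66 = -1/22 ≈ -0.045455)
w*116 + 116 = -1/22*116 + 116 = -58/11 + 116 = 1218/11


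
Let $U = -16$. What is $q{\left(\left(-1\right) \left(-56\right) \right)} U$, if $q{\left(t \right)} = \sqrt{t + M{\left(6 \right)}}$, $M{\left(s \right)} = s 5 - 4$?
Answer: $- 16 \sqrt{82} \approx -144.89$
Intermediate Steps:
$M{\left(s \right)} = -4 + 5 s$ ($M{\left(s \right)} = 5 s - 4 = -4 + 5 s$)
$q{\left(t \right)} = \sqrt{26 + t}$ ($q{\left(t \right)} = \sqrt{t + \left(-4 + 5 \cdot 6\right)} = \sqrt{t + \left(-4 + 30\right)} = \sqrt{t + 26} = \sqrt{26 + t}$)
$q{\left(\left(-1\right) \left(-56\right) \right)} U = \sqrt{26 - -56} \left(-16\right) = \sqrt{26 + 56} \left(-16\right) = \sqrt{82} \left(-16\right) = - 16 \sqrt{82}$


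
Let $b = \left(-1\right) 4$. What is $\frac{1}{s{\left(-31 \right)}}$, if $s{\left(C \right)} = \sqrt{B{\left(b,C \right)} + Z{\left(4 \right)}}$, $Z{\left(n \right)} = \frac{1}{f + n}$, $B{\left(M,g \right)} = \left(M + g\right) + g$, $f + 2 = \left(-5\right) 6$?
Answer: $- \frac{2 i \sqrt{7}}{43} \approx - 0.12306 i$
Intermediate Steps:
$f = -32$ ($f = -2 - 30 = -32$)
$b = -4$
$B{\left(M,g \right)} = M + 2 g$
$Z{\left(n \right)} = \frac{1}{-32 + n}$
$s{\left(C \right)} = \sqrt{- \frac{113}{28} + 2 C}$ ($s{\left(C \right)} = \sqrt{\left(-4 + 2 C\right) + \frac{1}{-32 + 4}} = \sqrt{\left(-4 + 2 C\right) + \frac{1}{-28}} = \sqrt{\left(-4 + 2 C\right) - \frac{1}{28}} = \sqrt{- \frac{113}{28} + 2 C}$)
$\frac{1}{s{\left(-31 \right)}} = \frac{1}{\frac{1}{14} \sqrt{-791 + 392 \left(-31\right)}} = \frac{1}{\frac{1}{14} \sqrt{-791 - 12152}} = \frac{1}{\frac{1}{14} \sqrt{-12943}} = \frac{1}{\frac{1}{14} \cdot 43 i \sqrt{7}} = \frac{1}{\frac{43}{14} i \sqrt{7}} = - \frac{2 i \sqrt{7}}{43}$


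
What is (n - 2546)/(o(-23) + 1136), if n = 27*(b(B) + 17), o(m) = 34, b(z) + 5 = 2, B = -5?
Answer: -1084/585 ≈ -1.8530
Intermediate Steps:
b(z) = -3 (b(z) = -5 + 2 = -3)
n = 378 (n = 27*(-3 + 17) = 27*14 = 378)
(n - 2546)/(o(-23) + 1136) = (378 - 2546)/(34 + 1136) = -2168/1170 = -2168*1/1170 = -1084/585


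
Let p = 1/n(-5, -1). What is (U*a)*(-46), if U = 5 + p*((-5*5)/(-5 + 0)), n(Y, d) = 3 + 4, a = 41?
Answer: -75440/7 ≈ -10777.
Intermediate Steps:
n(Y, d) = 7
p = ⅐ (p = 1/7 = ⅐ ≈ 0.14286)
U = 40/7 (U = 5 + ((-5*5)/(-5 + 0))/7 = 5 + (-25/(-5))/7 = 5 + (-25*(-⅕))/7 = 5 + (⅐)*5 = 5 + 5/7 = 40/7 ≈ 5.7143)
(U*a)*(-46) = ((40/7)*41)*(-46) = (1640/7)*(-46) = -75440/7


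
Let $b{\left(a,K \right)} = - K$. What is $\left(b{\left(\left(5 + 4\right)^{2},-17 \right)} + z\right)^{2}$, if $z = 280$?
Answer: $88209$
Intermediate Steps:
$\left(b{\left(\left(5 + 4\right)^{2},-17 \right)} + z\right)^{2} = \left(\left(-1\right) \left(-17\right) + 280\right)^{2} = \left(17 + 280\right)^{2} = 297^{2} = 88209$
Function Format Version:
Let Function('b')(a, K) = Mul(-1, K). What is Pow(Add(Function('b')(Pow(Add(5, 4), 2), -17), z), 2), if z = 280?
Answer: 88209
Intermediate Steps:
Pow(Add(Function('b')(Pow(Add(5, 4), 2), -17), z), 2) = Pow(Add(Mul(-1, -17), 280), 2) = Pow(Add(17, 280), 2) = Pow(297, 2) = 88209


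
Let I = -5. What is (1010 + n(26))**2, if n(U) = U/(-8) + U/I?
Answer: 401240961/400 ≈ 1.0031e+6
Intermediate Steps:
n(U) = -13*U/40 (n(U) = U/(-8) + U/(-5) = U*(-1/8) + U*(-1/5) = -U/8 - U/5 = -13*U/40)
(1010 + n(26))**2 = (1010 - 13/40*26)**2 = (1010 - 169/20)**2 = (20031/20)**2 = 401240961/400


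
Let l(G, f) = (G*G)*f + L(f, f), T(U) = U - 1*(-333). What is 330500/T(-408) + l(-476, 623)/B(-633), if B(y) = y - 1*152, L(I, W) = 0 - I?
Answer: -86769275/471 ≈ -1.8422e+5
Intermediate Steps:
T(U) = 333 + U (T(U) = U + 333 = 333 + U)
L(I, W) = -I
l(G, f) = -f + f*G² (l(G, f) = (G*G)*f - f = G²*f - f = f*G² - f = -f + f*G²)
B(y) = -152 + y (B(y) = y - 152 = -152 + y)
330500/T(-408) + l(-476, 623)/B(-633) = 330500/(333 - 408) + (623*(-1 + (-476)²))/(-152 - 633) = 330500/(-75) + (623*(-1 + 226576))/(-785) = 330500*(-1/75) + (623*226575)*(-1/785) = -13220/3 + 141156225*(-1/785) = -13220/3 - 28231245/157 = -86769275/471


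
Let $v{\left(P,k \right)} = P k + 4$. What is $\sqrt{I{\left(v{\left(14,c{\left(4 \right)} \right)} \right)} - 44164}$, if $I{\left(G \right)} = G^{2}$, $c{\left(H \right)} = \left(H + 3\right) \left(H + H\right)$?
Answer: $2 \sqrt{144195} \approx 759.46$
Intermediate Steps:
$c{\left(H \right)} = 2 H \left(3 + H\right)$ ($c{\left(H \right)} = \left(3 + H\right) 2 H = 2 H \left(3 + H\right)$)
$v{\left(P,k \right)} = 4 + P k$
$\sqrt{I{\left(v{\left(14,c{\left(4 \right)} \right)} \right)} - 44164} = \sqrt{\left(4 + 14 \cdot 2 \cdot 4 \left(3 + 4\right)\right)^{2} - 44164} = \sqrt{\left(4 + 14 \cdot 2 \cdot 4 \cdot 7\right)^{2} - 44164} = \sqrt{\left(4 + 14 \cdot 56\right)^{2} - 44164} = \sqrt{\left(4 + 784\right)^{2} - 44164} = \sqrt{788^{2} - 44164} = \sqrt{620944 - 44164} = \sqrt{576780} = 2 \sqrt{144195}$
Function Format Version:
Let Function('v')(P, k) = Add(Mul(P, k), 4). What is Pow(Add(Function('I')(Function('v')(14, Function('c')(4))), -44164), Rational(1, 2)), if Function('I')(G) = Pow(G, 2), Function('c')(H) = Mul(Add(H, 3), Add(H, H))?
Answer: Mul(2, Pow(144195, Rational(1, 2))) ≈ 759.46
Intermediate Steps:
Function('c')(H) = Mul(2, H, Add(3, H)) (Function('c')(H) = Mul(Add(3, H), Mul(2, H)) = Mul(2, H, Add(3, H)))
Function('v')(P, k) = Add(4, Mul(P, k))
Pow(Add(Function('I')(Function('v')(14, Function('c')(4))), -44164), Rational(1, 2)) = Pow(Add(Pow(Add(4, Mul(14, Mul(2, 4, Add(3, 4)))), 2), -44164), Rational(1, 2)) = Pow(Add(Pow(Add(4, Mul(14, Mul(2, 4, 7))), 2), -44164), Rational(1, 2)) = Pow(Add(Pow(Add(4, Mul(14, 56)), 2), -44164), Rational(1, 2)) = Pow(Add(Pow(Add(4, 784), 2), -44164), Rational(1, 2)) = Pow(Add(Pow(788, 2), -44164), Rational(1, 2)) = Pow(Add(620944, -44164), Rational(1, 2)) = Pow(576780, Rational(1, 2)) = Mul(2, Pow(144195, Rational(1, 2)))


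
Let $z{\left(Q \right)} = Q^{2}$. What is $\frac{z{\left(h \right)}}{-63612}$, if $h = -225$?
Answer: $- \frac{1875}{2356} \approx -0.79584$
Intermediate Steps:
$\frac{z{\left(h \right)}}{-63612} = \frac{\left(-225\right)^{2}}{-63612} = 50625 \left(- \frac{1}{63612}\right) = - \frac{1875}{2356}$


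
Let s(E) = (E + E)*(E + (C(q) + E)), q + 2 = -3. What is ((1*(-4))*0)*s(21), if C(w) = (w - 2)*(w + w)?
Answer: 0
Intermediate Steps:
q = -5 (q = -2 - 3 = -5)
C(w) = 2*w*(-2 + w) (C(w) = (-2 + w)*(2*w) = 2*w*(-2 + w))
s(E) = 2*E*(70 + 2*E) (s(E) = (E + E)*(E + (2*(-5)*(-2 - 5) + E)) = (2*E)*(E + (2*(-5)*(-7) + E)) = (2*E)*(E + (70 + E)) = (2*E)*(70 + 2*E) = 2*E*(70 + 2*E))
((1*(-4))*0)*s(21) = ((1*(-4))*0)*(4*21*(35 + 21)) = (-4*0)*(4*21*56) = 0*4704 = 0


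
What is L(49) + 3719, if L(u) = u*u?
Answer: 6120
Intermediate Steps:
L(u) = u²
L(49) + 3719 = 49² + 3719 = 2401 + 3719 = 6120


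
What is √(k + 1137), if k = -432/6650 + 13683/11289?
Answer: 2*√1781763807554017/2502395 ≈ 33.736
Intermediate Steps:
k = 14352517/12511975 (k = -432*1/6650 + 13683*(1/11289) = -216/3325 + 4561/3763 = 14352517/12511975 ≈ 1.1471)
√(k + 1137) = √(14352517/12511975 + 1137) = √(14240468092/12511975) = 2*√1781763807554017/2502395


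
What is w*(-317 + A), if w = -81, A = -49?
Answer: 29646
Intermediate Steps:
w*(-317 + A) = -81*(-317 - 49) = -81*(-366) = 29646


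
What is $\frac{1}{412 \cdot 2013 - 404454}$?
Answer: $\frac{1}{424902} \approx 2.3535 \cdot 10^{-6}$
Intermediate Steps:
$\frac{1}{412 \cdot 2013 - 404454} = \frac{1}{829356 - 404454} = \frac{1}{424902}$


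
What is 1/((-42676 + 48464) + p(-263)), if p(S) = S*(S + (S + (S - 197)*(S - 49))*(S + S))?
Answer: 1/19817961823 ≈ 5.0459e-11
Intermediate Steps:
p(S) = S*(S + 2*S*(S + (-197 + S)*(-49 + S))) (p(S) = S*(S + (S + (-197 + S)*(-49 + S))*(2*S)) = S*(S + 2*S*(S + (-197 + S)*(-49 + S))))
1/((-42676 + 48464) + p(-263)) = 1/((-42676 + 48464) + (-263)**2*(19307 - 490*(-263) + 2*(-263)**2)) = 1/(5788 + 69169*(19307 + 128870 + 2*69169)) = 1/(5788 + 69169*(19307 + 128870 + 138338)) = 1/(5788 + 69169*286515) = 1/(5788 + 19817956035) = 1/19817961823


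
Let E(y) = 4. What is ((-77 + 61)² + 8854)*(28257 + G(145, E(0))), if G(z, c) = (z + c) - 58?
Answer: 258250280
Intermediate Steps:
G(z, c) = -58 + c + z (G(z, c) = (c + z) - 58 = -58 + c + z)
((-77 + 61)² + 8854)*(28257 + G(145, E(0))) = ((-77 + 61)² + 8854)*(28257 + (-58 + 4 + 145)) = ((-16)² + 8854)*(28257 + 91) = (256 + 8854)*28348 = 9110*28348 = 258250280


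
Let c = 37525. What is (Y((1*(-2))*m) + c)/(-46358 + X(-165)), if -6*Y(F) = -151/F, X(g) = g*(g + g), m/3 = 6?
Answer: 8105249/1747872 ≈ 4.6372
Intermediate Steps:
m = 18 (m = 3*6 = 18)
X(g) = 2*g**2 (X(g) = g*(2*g) = 2*g**2)
Y(F) = 151/(6*F) (Y(F) = -(-151)/(6*F) = 151/(6*F))
(Y((1*(-2))*m) + c)/(-46358 + X(-165)) = (151/(6*(((1*(-2))*18))) + 37525)/(-46358 + 2*(-165)**2) = (151/(6*((-2*18))) + 37525)/(-46358 + 2*27225) = ((151/6)/(-36) + 37525)/(-46358 + 54450) = ((151/6)*(-1/36) + 37525)/8092 = (-151/216 + 37525)*(1/8092) = (8105249/216)*(1/8092) = 8105249/1747872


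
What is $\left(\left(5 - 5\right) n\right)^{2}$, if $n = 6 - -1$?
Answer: $0$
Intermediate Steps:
$n = 7$ ($n = 6 + 1 = 7$)
$\left(\left(5 - 5\right) n\right)^{2} = \left(\left(5 - 5\right) 7\right)^{2} = \left(0 \cdot 7\right)^{2} = 0^{2} = 0$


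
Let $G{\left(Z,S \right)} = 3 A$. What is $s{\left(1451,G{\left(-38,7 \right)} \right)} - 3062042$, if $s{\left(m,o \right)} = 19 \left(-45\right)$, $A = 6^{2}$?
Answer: $-3062897$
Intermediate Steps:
$A = 36$
$G{\left(Z,S \right)} = 108$ ($G{\left(Z,S \right)} = 3 \cdot 36 = 108$)
$s{\left(m,o \right)} = -855$
$s{\left(1451,G{\left(-38,7 \right)} \right)} - 3062042 = -855 - 3062042 = -3062897$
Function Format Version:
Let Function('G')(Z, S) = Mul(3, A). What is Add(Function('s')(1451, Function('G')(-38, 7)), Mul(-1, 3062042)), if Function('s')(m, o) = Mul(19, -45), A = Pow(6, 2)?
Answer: -3062897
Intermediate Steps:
A = 36
Function('G')(Z, S) = 108 (Function('G')(Z, S) = Mul(3, 36) = 108)
Function('s')(m, o) = -855
Add(Function('s')(1451, Function('G')(-38, 7)), Mul(-1, 3062042)) = Add(-855, Mul(-1, 3062042)) = Add(-855, -3062042) = -3062897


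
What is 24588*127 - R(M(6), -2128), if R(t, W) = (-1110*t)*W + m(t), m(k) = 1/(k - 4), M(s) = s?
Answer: -22099609/2 ≈ -1.1050e+7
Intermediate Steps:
m(k) = 1/(-4 + k)
R(t, W) = 1/(-4 + t) - 1110*W*t (R(t, W) = (-1110*t)*W + 1/(-4 + t) = -1110*W*t + 1/(-4 + t) = 1/(-4 + t) - 1110*W*t)
24588*127 - R(M(6), -2128) = 24588*127 - (1 - 1110*(-2128)*6*(-4 + 6))/(-4 + 6) = 3122676 - (1 - 1110*(-2128)*6*2)/2 = 3122676 - (1 + 28344960)/2 = 3122676 - 28344961/2 = -22099609/2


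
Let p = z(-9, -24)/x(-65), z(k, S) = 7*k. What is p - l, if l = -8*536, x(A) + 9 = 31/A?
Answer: 377929/88 ≈ 4294.6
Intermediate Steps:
x(A) = -9 + 31/A
l = -4288
p = 585/88 (p = (7*(-9))/(-9 + 31/(-65)) = -63/(-9 + 31*(-1/65)) = -63/(-9 - 31/65) = -63/(-616/65) = -63*(-65/616) = 585/88 ≈ 6.6477)
p - l = 585/88 - 1*(-4288) = 585/88 + 4288 = 377929/88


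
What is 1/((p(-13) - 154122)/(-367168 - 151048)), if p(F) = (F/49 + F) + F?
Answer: 25392584/7553265 ≈ 3.3618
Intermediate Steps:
p(F) = 99*F/49 (p(F) = (F*(1/49) + F) + F = (F/49 + F) + F = 50*F/49 + F = 99*F/49)
1/((p(-13) - 154122)/(-367168 - 151048)) = 1/(((99/49)*(-13) - 154122)/(-367168 - 151048)) = 1/((-1287/49 - 154122)/(-518216)) = 1/(-7553265/49*(-1/518216)) = 1/(7553265/25392584) = 25392584/7553265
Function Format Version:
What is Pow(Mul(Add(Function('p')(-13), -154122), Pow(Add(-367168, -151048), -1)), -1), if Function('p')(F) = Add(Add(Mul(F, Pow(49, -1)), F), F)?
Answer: Rational(25392584, 7553265) ≈ 3.3618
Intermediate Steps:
Function('p')(F) = Mul(Rational(99, 49), F) (Function('p')(F) = Add(Add(Mul(F, Rational(1, 49)), F), F) = Add(Add(Mul(Rational(1, 49), F), F), F) = Add(Mul(Rational(50, 49), F), F) = Mul(Rational(99, 49), F))
Pow(Mul(Add(Function('p')(-13), -154122), Pow(Add(-367168, -151048), -1)), -1) = Pow(Mul(Add(Mul(Rational(99, 49), -13), -154122), Pow(Add(-367168, -151048), -1)), -1) = Pow(Mul(Add(Rational(-1287, 49), -154122), Pow(-518216, -1)), -1) = Pow(Mul(Rational(-7553265, 49), Rational(-1, 518216)), -1) = Pow(Rational(7553265, 25392584), -1) = Rational(25392584, 7553265)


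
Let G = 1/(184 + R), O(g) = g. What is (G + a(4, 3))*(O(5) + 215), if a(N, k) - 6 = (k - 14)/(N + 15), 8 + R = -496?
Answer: 362351/304 ≈ 1191.9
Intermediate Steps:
R = -504 (R = -8 - 496 = -504)
G = -1/320 (G = 1/(184 - 504) = 1/(-320) = -1/320 ≈ -0.0031250)
a(N, k) = 6 + (-14 + k)/(15 + N) (a(N, k) = 6 + (k - 14)/(N + 15) = 6 + (-14 + k)/(15 + N))
(G + a(4, 3))*(O(5) + 215) = (-1/320 + (76 + 3 + 6*4)/(15 + 4))*(5 + 215) = (-1/320 + (76 + 3 + 24)/19)*220 = (-1/320 + (1/19)*103)*220 = (-1/320 + 103/19)*220 = (32941/6080)*220 = 362351/304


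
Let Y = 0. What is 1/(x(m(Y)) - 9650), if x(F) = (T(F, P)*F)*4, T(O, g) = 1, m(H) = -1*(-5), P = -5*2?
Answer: -1/9630 ≈ -0.00010384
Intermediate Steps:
P = -10
m(H) = 5
x(F) = 4*F (x(F) = (1*F)*4 = F*4 = 4*F)
1/(x(m(Y)) - 9650) = 1/(4*5 - 9650) = 1/(20 - 9650) = 1/(-9630) = -1/9630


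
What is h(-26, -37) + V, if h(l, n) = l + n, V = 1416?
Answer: 1353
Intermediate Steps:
h(-26, -37) + V = (-26 - 37) + 1416 = -63 + 1416 = 1353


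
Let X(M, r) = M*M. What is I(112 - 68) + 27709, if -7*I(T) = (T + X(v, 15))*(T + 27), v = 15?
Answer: 174864/7 ≈ 24981.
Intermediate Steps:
X(M, r) = M²
I(T) = -(27 + T)*(225 + T)/7 (I(T) = -(T + 15²)*(T + 27)/7 = -(T + 225)*(27 + T)/7 = -(225 + T)*(27 + T)/7 = -(27 + T)*(225 + T)/7)
I(112 - 68) + 27709 = (-6075/7 - 36*(112 - 68) - (112 - 68)²/7) + 27709 = (-6075/7 - 36*44 - ⅐*44²) + 27709 = (-6075/7 - 1584 - ⅐*1936) + 27709 = (-6075/7 - 1584 - 1936/7) + 27709 = -19099/7 + 27709 = 174864/7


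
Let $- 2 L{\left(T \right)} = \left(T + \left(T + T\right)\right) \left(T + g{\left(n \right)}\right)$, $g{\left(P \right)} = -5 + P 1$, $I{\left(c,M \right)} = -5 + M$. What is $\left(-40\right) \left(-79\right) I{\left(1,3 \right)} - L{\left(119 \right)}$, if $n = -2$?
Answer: $13672$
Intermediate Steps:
$g{\left(P \right)} = -5 + P$
$L{\left(T \right)} = - \frac{3 T \left(-7 + T\right)}{2}$ ($L{\left(T \right)} = - \frac{\left(T + \left(T + T\right)\right) \left(T - 7\right)}{2} = - \frac{\left(T + 2 T\right) \left(T - 7\right)}{2} = - \frac{3 T \left(-7 + T\right)}{2}$)
$\left(-40\right) \left(-79\right) I{\left(1,3 \right)} - L{\left(119 \right)} = \left(-40\right) \left(-79\right) \left(-5 + 3\right) - \frac{3}{2} \cdot 119 \left(7 - 119\right) = 3160 \left(-2\right) - \frac{3}{2} \cdot 119 \left(7 - 119\right) = -6320 - \frac{3}{2} \cdot 119 \left(-112\right) = -6320 - -19992 = -6320 + 19992 = 13672$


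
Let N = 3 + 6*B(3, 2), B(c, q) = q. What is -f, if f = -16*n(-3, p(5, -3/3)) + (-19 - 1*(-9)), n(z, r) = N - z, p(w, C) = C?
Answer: 298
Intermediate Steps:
N = 15 (N = 3 + 6*2 = 3 + 12 = 15)
n(z, r) = 15 - z
f = -298 (f = -16*(15 - 1*(-3)) + (-19 - 1*(-9)) = -16*(15 + 3) + (-19 + 9) = -16*18 - 10 = -288 - 10 = -298)
-f = -1*(-298) = 298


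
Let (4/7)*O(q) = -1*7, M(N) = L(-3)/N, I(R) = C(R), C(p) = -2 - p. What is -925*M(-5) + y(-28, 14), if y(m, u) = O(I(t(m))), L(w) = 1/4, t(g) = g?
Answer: 34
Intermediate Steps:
L(w) = 1/4
I(R) = -2 - R
M(N) = 1/(4*N)
O(q) = -49/4 (O(q) = 7*(-1*7)/4 = (7/4)*(-7) = -49/4)
y(m, u) = -49/4
-925*M(-5) + y(-28, 14) = -925/(4*(-5)) - 49/4 = -925*(-1)/(4*5) - 49/4 = -925*(-1/20) - 49/4 = 185/4 - 49/4 = 34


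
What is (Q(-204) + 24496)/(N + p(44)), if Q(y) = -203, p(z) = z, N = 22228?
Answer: 24293/22272 ≈ 1.0907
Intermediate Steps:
(Q(-204) + 24496)/(N + p(44)) = (-203 + 24496)/(22228 + 44) = 24293/22272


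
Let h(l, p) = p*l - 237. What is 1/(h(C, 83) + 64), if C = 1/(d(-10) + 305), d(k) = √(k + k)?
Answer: (-2*√5 + 305*I)/(2*(-26341*I + 173*√5)) ≈ -0.0057895 + 1.3371e-7*I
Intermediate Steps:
d(k) = √2*√k (d(k) = √(2*k) = √2*√k)
C = 1/(305 + 2*I*√5) (C = 1/(√2*√(-10) + 305) = 1/(√2*(I*√10) + 305) = 1/(2*I*√5 + 305) = 1/(305 + 2*I*√5) ≈ 0.003278 - 4.806e-5*I)
h(l, p) = -237 + l*p (h(l, p) = l*p - 237 = -237 + l*p)
1/(h(C, 83) + 64) = 1/((-237 + (61/18609 - 2*I*√5/93045)*83) + 64) = 1/((-237 + (5063/18609 - 166*I*√5/93045)) + 64) = 1/((-4405270/18609 - 166*I*√5/93045) + 64) = 1/(-3214294/18609 - 166*I*√5/93045)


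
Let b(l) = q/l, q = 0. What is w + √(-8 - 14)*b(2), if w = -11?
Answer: -11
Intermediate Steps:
b(l) = 0 (b(l) = 0/l = 0)
w + √(-8 - 14)*b(2) = -11 + √(-8 - 14)*0 = -11 + √(-22)*0 = -11 + (I*√22)*0 = -11 + 0 = -11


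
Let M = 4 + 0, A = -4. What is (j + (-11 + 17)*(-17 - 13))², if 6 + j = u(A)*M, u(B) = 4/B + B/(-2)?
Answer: 33124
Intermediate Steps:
u(B) = 4/B - B/2 (u(B) = 4/B + B*(-½) = 4/B - B/2)
M = 4
j = -2 (j = -6 + (4/(-4) - ½*(-4))*4 = -6 + (4*(-¼) + 2)*4 = -6 + (-1 + 2)*4 = -6 + 1*4 = -6 + 4 = -2)
(j + (-11 + 17)*(-17 - 13))² = (-2 + (-11 + 17)*(-17 - 13))² = (-2 + 6*(-30))² = (-2 - 180)² = (-182)² = 33124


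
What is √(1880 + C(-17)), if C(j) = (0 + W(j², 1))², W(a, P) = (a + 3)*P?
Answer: 2*√21786 ≈ 295.20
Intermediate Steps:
W(a, P) = P*(3 + a) (W(a, P) = (3 + a)*P = P*(3 + a))
C(j) = (3 + j²)² (C(j) = (0 + 1*(3 + j²))² = (0 + (3 + j²))² = (3 + j²)²)
√(1880 + C(-17)) = √(1880 + (3 + (-17)²)²) = √(1880 + (3 + 289)²) = √(1880 + 292²) = √(1880 + 85264) = √87144 = 2*√21786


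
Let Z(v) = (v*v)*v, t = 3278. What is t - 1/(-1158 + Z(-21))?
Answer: 34153483/10419 ≈ 3278.0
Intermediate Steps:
Z(v) = v³ (Z(v) = v²*v = v³)
t - 1/(-1158 + Z(-21)) = 3278 - 1/(-1158 + (-21)³) = 3278 - 1/(-1158 - 9261) = 3278 - 1/(-10419) = 3278 - 1*(-1/10419) = 3278 + 1/10419 = 34153483/10419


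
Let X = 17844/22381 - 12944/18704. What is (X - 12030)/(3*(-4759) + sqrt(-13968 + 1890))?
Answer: 1497861062595617/1777756993723641 + 314742816263*I*sqrt(1342)/1777756993723641 ≈ 0.84256 + 0.0064857*I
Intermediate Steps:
X = 2753407/26163389 (X = 17844*(1/22381) - 12944*1/18704 = 17844/22381 - 809/1169 = 2753407/26163389 ≈ 0.10524)
(X - 12030)/(3*(-4759) + sqrt(-13968 + 1890)) = (2753407/26163389 - 12030)/(3*(-4759) + sqrt(-13968 + 1890)) = -314742816263/(26163389*(-14277 + sqrt(-12078))) = -314742816263/(26163389*(-14277 + 3*I*sqrt(1342)))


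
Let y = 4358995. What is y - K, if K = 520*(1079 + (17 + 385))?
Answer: 3588875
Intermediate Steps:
K = 770120 (K = 520*(1079 + 402) = 520*1481 = 770120)
y - K = 4358995 - 1*770120 = 4358995 - 770120 = 3588875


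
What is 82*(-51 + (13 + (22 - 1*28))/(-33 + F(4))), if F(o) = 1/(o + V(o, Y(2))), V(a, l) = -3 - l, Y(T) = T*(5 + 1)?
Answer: -109183/26 ≈ -4199.3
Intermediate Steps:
Y(T) = 6*T (Y(T) = T*6 = 6*T)
F(o) = 1/(-15 + o) (F(o) = 1/(o + (-3 - 6*2)) = 1/(o + (-3 - 1*12)) = 1/(o + (-3 - 12)) = 1/(o - 15) = 1/(-15 + o))
82*(-51 + (13 + (22 - 1*28))/(-33 + F(4))) = 82*(-51 + (13 + (22 - 1*28))/(-33 + 1/(-15 + 4))) = 82*(-51 + (13 + (22 - 28))/(-33 + 1/(-11))) = 82*(-51 + (13 - 6)/(-33 - 1/11)) = 82*(-51 + 7/(-364/11)) = 82*(-51 + 7*(-11/364)) = 82*(-51 - 11/52) = 82*(-2663/52) = -109183/26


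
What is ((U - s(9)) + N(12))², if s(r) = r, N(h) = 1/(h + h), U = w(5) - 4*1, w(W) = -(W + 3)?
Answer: 253009/576 ≈ 439.25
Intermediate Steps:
w(W) = -3 - W (w(W) = -(3 + W) = -3 - W)
U = -12 (U = (-3 - 1*5) - 4*1 = (-3 - 5) - 4 = -8 - 4 = -12)
N(h) = 1/(2*h)
((U - s(9)) + N(12))² = ((-12 - 1*9) + (½)/12)² = ((-12 - 9) + (½)*(1/12))² = (-21 + 1/24)² = (-503/24)² = 253009/576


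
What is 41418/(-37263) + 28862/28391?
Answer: -33471244/352644611 ≈ -0.094915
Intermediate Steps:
41418/(-37263) + 28862/28391 = 41418*(-1/37263) + 28862*(1/28391) = -13806/12421 + 28862/28391 = -33471244/352644611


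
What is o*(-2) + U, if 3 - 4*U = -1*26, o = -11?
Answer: 117/4 ≈ 29.250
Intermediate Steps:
U = 29/4 (U = ¾ - (-1)*26/4 = ¾ - ¼*(-26) = ¾ + 13/2 = 29/4 ≈ 7.2500)
o*(-2) + U = -11*(-2) + 29/4 = 22 + 29/4 = 117/4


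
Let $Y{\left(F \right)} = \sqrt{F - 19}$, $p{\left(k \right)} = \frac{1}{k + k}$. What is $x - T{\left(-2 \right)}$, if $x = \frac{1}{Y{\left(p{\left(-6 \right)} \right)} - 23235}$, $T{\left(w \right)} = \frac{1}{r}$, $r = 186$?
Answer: $- \frac{6530243449}{1204979224794} - \frac{2 i \sqrt{687}}{6478382929} \approx -0.0054194 - 8.0917 \cdot 10^{-9} i$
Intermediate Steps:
$p{\left(k \right)} = \frac{1}{2 k}$
$Y{\left(F \right)} = \sqrt{-19 + F}$
$T{\left(w \right)} = \frac{1}{186}$
$x = \frac{1}{-23235 + \frac{i \sqrt{687}}{6}}$ ($x = \frac{1}{\sqrt{-19 + \frac{1}{2 \left(-6\right)}} - 23235} = \frac{1}{\sqrt{-19 + \frac{1}{2} \left(- \frac{1}{6}\right)} - 23235} = \frac{1}{\sqrt{-19 - \frac{1}{12}} - 23235} = \frac{1}{\sqrt{- \frac{229}{12}} - 23235} = \frac{1}{\frac{i \sqrt{687}}{6} - 23235} = \frac{1}{-23235 + \frac{i \sqrt{687}}{6}} \approx -4.3039 \cdot 10^{-5} - 8.09 \cdot 10^{-9} i$)
$x - T{\left(-2 \right)} = \left(- \frac{278820}{6478382929} - \frac{2 i \sqrt{687}}{6478382929}\right) - \frac{1}{186} = - \frac{6530243449}{1204979224794} - \frac{2 i \sqrt{687}}{6478382929}$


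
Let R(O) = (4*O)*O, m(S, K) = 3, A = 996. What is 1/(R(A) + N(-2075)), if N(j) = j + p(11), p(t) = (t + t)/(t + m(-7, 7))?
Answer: 7/27761934 ≈ 2.5214e-7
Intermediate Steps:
p(t) = 2*t/(3 + t) (p(t) = (t + t)/(t + 3) = (2*t)/(3 + t) = 2*t/(3 + t))
R(O) = 4*O²
N(j) = 11/7 + j (N(j) = j + 2*11/(3 + 11) = j + 2*11/14 = j + 2*11*(1/14) = j + 11/7 = 11/7 + j)
1/(R(A) + N(-2075)) = 1/(4*996² + (11/7 - 2075)) = 1/(4*992016 - 14514/7) = 1/(3968064 - 14514/7) = 1/(27761934/7) = 7/27761934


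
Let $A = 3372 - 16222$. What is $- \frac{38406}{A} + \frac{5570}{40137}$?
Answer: $\frac{806538061}{257880225} \approx 3.1276$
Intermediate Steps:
$A = -12850$ ($A = 3372 - 16222 = -12850$)
$- \frac{38406}{A} + \frac{5570}{40137} = - \frac{38406}{-12850} + \frac{5570}{40137} = \left(-38406\right) \left(- \frac{1}{12850}\right) + 5570 \cdot \frac{1}{40137} = \frac{19203}{6425} + \frac{5570}{40137} = \frac{806538061}{257880225}$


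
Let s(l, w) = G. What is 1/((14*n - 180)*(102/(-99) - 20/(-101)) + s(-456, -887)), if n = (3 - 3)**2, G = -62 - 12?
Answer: 1111/84226 ≈ 0.013191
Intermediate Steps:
G = -74
s(l, w) = -74
n = 0 (n = 0**2 = 0)
1/((14*n - 180)*(102/(-99) - 20/(-101)) + s(-456, -887)) = 1/((14*0 - 180)*(102/(-99) - 20/(-101)) - 74) = 1/((0 - 180)*(102*(-1/99) - 20*(-1/101)) - 74) = 1/(-180*(-34/33 + 20/101) - 74) = 1/(-180*(-2774/3333) - 74) = 1/(166440/1111 - 74) = 1/(84226/1111) = 1111/84226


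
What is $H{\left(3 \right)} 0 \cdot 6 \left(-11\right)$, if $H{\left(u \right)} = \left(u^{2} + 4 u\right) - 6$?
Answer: $0$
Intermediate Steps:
$H{\left(u \right)} = -6 + u^{2} + 4 u$
$H{\left(3 \right)} 0 \cdot 6 \left(-11\right) = \left(-6 + 3^{2} + 4 \cdot 3\right) 0 \cdot 6 \left(-11\right) = \left(-6 + 9 + 12\right) 0 \left(-11\right) = 15 \cdot 0 \left(-11\right) = 0 \left(-11\right) = 0$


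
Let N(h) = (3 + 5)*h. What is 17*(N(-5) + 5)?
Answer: -595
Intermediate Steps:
N(h) = 8*h
17*(N(-5) + 5) = 17*(8*(-5) + 5) = 17*(-40 + 5) = 17*(-35) = -595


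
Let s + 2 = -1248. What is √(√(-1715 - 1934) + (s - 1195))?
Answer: √(-2445 + I*√3649) ≈ 0.6108 + 49.451*I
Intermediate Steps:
s = -1250 (s = -2 - 1248 = -1250)
√(√(-1715 - 1934) + (s - 1195)) = √(√(-1715 - 1934) + (-1250 - 1195)) = √(√(-3649) - 2445) = √(I*√3649 - 2445) = √(-2445 + I*√3649)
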